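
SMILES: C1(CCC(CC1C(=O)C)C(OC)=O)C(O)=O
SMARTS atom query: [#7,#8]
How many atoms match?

5

The query [#7,#8] means: nitrogen or oxygen (comma = OR).
Check the 16 heavy atoms by environment: 11× C → no; 5× O → match.
That gives 5 matching atoms.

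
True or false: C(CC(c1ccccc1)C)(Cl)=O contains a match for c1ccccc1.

The pattern c1ccccc1 describes six aromatic carbons in a ring — a benzene ring.
The molecule carries a phenyl ring, whose atoms satisfy every constraint of the query, so the pattern matches.

True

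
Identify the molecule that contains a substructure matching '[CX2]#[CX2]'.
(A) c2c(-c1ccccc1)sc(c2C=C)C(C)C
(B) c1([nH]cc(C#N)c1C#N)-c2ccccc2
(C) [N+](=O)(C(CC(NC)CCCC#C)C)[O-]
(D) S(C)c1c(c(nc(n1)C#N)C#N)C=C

[CX2]#[CX2] describes a carbon-carbon triple bond (an alkyne).
(A) has a vinyl group (-CH=CH2) but the C=C is a double bond; both carbons are CX3, not CX2.
(B) has a nitrile (-C#N) but the triple bond is C#N, not C#C.
(C) contains an ethynyl group (-C#CH), which satisfies every atom and bond constraint.
(D) has a nitrile (-C#N) but the triple bond is C#N, not C#C.
So the answer is (C).

C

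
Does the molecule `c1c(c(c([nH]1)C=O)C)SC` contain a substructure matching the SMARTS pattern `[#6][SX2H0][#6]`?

Yes

The pattern [#6][SX2H0][#6] describes an aliphatic sulfur bridging two carbons with no H on the sulfur — a thioether.
The molecule carries a methylthio ether (-SCH3), whose atoms satisfy every constraint of the query, so the pattern matches.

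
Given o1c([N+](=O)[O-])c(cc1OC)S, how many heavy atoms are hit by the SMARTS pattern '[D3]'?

Check the 11 heavy atoms by environment: 1× o (aromatic, D2) → no; 3× c (aromatic, D3) → match; 1× c (aromatic, D2) → no; 1× S (D1) → no; 1× O (D2) → no; 1× C (D1) → no; 1× N (charge +1, D3) → match; 1× O (charge -1, D1) → no; 1× O (D1) → no.
Summing the matching environments: 3 + 1 = 4 matching atoms.

4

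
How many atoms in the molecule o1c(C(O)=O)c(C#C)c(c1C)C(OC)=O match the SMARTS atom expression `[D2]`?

3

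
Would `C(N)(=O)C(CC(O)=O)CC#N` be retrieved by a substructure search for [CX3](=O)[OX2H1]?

Yes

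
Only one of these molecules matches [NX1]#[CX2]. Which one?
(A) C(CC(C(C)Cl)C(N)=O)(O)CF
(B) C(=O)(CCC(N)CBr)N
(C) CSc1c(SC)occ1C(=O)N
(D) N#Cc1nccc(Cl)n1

[NX1]#[CX2] describes a nitrogen triple-bonded to a two-connected carbon (a nitrile).
(A) has a primary amide (-C(=O)NH2) but the nitrogen is NX3, not NX1.
(B) has a primary amino group (-NH2) but the nitrogen is NX3 (three connections), not NX1 triple-bonded.
(C) has a primary amide (-C(=O)NH2) but the nitrogen is NX3, not NX1.
(D) contains a nitrile (-C#N), which satisfies every atom and bond constraint.
So the answer is (D).

D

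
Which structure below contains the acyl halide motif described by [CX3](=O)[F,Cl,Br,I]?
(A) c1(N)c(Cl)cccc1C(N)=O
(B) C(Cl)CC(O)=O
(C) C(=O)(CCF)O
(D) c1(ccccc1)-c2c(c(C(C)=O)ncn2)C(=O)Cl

D

[CX3](=O)[F,Cl,Br,I] describes a carbonyl carbon bonded to a halogen (an acyl halide).
(A) has a chloro substituent but the Cl is not on a carbonyl carbon.
(B) has a chloro substituent but the Cl is not on a carbonyl carbon.
(C) has a carboxylic acid group (-C(=O)OH) but the carbonyl is bonded to -OH, not to a halogen.
(D) contains an acyl chloride (-C(=O)Cl), which satisfies every atom and bond constraint.
So the answer is (D).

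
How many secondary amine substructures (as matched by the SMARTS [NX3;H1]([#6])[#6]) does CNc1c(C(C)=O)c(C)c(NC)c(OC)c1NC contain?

3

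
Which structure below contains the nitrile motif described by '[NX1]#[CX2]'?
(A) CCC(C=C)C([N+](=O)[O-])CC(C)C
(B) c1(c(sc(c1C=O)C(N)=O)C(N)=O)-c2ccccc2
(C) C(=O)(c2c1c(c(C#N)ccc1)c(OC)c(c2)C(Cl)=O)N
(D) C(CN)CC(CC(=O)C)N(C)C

[NX1]#[CX2] describes a nitrogen triple-bonded to a two-connected carbon (a nitrile).
(A) has a nitro group (-[N+](=O)[O-]) but there is no C#N triple bond.
(B) has a primary amide (-C(=O)NH2) but the nitrogen is NX3, not NX1.
(C) contains a nitrile (-C#N), which satisfies every atom and bond constraint.
(D) has a primary amino group (-NH2) but the nitrogen is NX3 (three connections), not NX1 triple-bonded.
So the answer is (C).

C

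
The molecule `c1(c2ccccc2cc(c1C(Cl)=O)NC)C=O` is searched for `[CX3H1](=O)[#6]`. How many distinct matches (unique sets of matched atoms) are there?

[CX3H1](=O)[#6] is the SMARTS for an aldehyde: an sp2 carbon with one H, double-bonded to O and single-bonded to carbon.
Exactly one fragment in the molecule meets all constraints, giving 1 match.

1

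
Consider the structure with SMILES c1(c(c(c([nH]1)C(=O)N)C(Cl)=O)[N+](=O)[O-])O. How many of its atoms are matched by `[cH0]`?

4

The query [cH0] means: aromatic carbon with no attached hydrogen (substituted or ring-fusion).
Check the 15 heavy atoms by environment: 1× n (aromatic, H1) → no; 4× c (aromatic, H0) → match; 1× N (charge +1, H0) → no; 1× O (charge -1, H0) → no; 3× O (H0) → no; 1× O (H1) → no; 2× C (H0) → no; 1× Cl (H0) → no; 1× N (H2) → no.
That gives 4 matching atoms.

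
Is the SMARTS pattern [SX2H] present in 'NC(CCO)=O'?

No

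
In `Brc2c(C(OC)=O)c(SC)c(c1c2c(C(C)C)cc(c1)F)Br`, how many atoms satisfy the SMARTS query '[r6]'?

10

The query [r6] means: r6 matches atoms in a six-membered ring.
Check the 22 heavy atoms by environment: 10× c (aromatic, in 6-ring) → match; 2× Br (acyclic) → no; 1× S (acyclic) → no; 6× C (acyclic) → no; 2× O (acyclic) → no; 1× F (acyclic) → no.
That gives 10 matching atoms.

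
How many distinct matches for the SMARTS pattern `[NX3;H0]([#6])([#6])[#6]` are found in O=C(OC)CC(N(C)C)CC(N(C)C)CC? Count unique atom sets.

2

[NX3;H0]([#6])([#6])[#6] is the SMARTS for a tertiary amine: a trivalent nitrogen with no H, bonded to three carbons.
The molecule carries 2 separate instances of a dimethylamino group (-N(CH3)2) meeting every constraint; each maps to a distinct set of atoms, giving 2 matches.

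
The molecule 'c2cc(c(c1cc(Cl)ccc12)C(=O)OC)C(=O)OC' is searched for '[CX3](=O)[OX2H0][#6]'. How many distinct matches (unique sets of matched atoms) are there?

2

[CX3](=O)[OX2H0][#6] is the SMARTS for an ester: a carbonyl carbon bonded to an oxygen that is itself bonded to carbon (no H on that O).
The molecule carries 2 separate instances of a methyl-ester group (-C(=O)OCH3) meeting every constraint; each maps to a distinct set of atoms, giving 2 matches.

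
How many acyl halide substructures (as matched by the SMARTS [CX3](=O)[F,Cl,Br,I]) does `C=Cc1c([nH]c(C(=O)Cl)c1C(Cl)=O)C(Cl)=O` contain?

[CX3](=O)[F,Cl,Br,I] is the SMARTS for an acyl halide: a carbonyl carbon bonded to a halogen.
The molecule carries 3 separate instances of an acyl chloride (-C(=O)Cl) meeting every constraint; each maps to a distinct set of atoms, giving 3 matches.

3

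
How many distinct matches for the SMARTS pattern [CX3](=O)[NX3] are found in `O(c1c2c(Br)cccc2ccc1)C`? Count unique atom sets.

0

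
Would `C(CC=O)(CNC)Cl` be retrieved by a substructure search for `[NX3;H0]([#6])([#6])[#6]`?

No

The pattern [NX3;H0]([#6])([#6])[#6] describes a trivalent nitrogen with no H, bonded to three carbons — a tertiary amine.
The closest candidate here is an N-methylamino group (-NHCH3), but the nitrogen still has one H (H1), not H0. No other fragment satisfies the full query, so there is no match.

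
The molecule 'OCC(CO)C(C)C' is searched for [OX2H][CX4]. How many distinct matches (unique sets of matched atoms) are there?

2

[OX2H][CX4] is the SMARTS for an aliphatic alcohol: a hydroxyl oxygen bound to an sp3 (X4) carbon.
The molecule carries 2 separate instances of a hydroxyl group (-OH) meeting every constraint; each maps to a distinct set of atoms, giving 2 matches.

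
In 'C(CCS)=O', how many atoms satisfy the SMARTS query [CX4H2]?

2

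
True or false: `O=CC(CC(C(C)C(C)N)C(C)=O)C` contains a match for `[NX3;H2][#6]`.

The pattern [NX3;H2][#6] describes a trivalent nitrogen with two H attached to carbon — a primary amine.
The molecule carries a primary amino group (-NH2), whose atoms satisfy every constraint of the query, so the pattern matches.

True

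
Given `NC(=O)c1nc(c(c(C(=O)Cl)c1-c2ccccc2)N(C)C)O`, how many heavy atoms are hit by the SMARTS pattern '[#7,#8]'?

The query [#7,#8] means: nitrogen or oxygen (comma = OR).
Check the 22 heavy atoms by environment: 1× n (aromatic) → match; 11× c (aromatic) → no; 4× C → no; 3× O → match; 2× N → match; 1× Cl → no.
Summing the matching environments: 1 + 3 + 2 = 6 matching atoms.

6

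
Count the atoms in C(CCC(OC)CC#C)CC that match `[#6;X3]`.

0

Check the 11 heavy atoms by environment: 8× C (X4) → no; 2× C (X2) → no; 1× O (X2) → no.
No environment satisfies the query, so 0 matching atoms.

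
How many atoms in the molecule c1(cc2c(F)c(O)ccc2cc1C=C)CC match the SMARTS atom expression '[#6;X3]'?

Check the 16 heavy atoms by environment: 10× c (aromatic, X3) → match; 1× F (X1) → no; 2× C (X3) → match; 1× O (X2) → no; 2× C (X4) → no.
Summing the matching environments: 10 + 2 = 12 matching atoms.

12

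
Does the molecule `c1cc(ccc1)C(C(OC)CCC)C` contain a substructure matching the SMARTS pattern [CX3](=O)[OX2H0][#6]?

No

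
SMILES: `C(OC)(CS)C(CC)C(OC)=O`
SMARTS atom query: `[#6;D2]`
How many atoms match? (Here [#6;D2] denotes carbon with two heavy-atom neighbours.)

The query [#6;D2] means: any carbon bonded to exactly two heavy atoms.
Check the 12 heavy atoms by environment: 3× C (D1) → no; 2× C (D2) → match; 3× C (D3) → no; 1× O (D1) → no; 2× O (D2) → no; 1× S (D1) → no.
That gives 2 matching atoms.

2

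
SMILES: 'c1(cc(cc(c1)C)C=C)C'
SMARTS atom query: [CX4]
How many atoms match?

The query [CX4] means: C with X4: aliphatic carbon with exactly 4 total connections (bonds + H).
Check the 10 heavy atoms by environment: 6× c (aromatic, X3) → no; 2× C (X3) → no; 2× C (X4) → match.
That gives 2 matching atoms.

2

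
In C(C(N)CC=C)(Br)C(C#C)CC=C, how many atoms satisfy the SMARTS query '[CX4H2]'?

2

The query [CX4H2] means: sp3 carbon (X4) with exactly two hydrogens.
Check the 13 heavy atoms by environment: 2× C (H2, X4) → match; 3× C (H1, X4) → no; 2× C (H1, X3) → no; 2× C (H2, X3) → no; 1× N (H2, X3) → no; 1× Br (H0, X1) → no; 1× C (H0, X2) → no; 1× C (H1, X2) → no.
That gives 2 matching atoms.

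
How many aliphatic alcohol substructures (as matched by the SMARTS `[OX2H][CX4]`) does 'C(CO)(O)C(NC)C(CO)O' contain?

[OX2H][CX4] is the SMARTS for an aliphatic alcohol: a hydroxyl oxygen bound to an sp3 (X4) carbon.
The molecule carries 4 separate instances of a hydroxyl group (-OH) meeting every constraint; each maps to a distinct set of atoms, giving 4 matches.

4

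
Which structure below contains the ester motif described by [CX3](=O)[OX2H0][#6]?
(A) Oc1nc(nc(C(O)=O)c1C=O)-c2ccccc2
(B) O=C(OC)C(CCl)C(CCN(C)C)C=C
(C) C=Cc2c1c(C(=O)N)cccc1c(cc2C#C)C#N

B

[CX3](=O)[OX2H0][#6] describes a carbonyl carbon bonded to an oxygen that is itself bonded to carbon (no H on that O) (an ester).
(A) has a carboxylic acid group (-C(=O)OH) but the singly-bonded O carries H (OX2H1, not H0).
(B) contains a methyl-ester group (-C(=O)OCH3), which satisfies every atom and bond constraint.
(C) has a primary amide (-C(=O)NH2) but the carbonyl is bonded to N, not to an O-C linkage.
So the answer is (B).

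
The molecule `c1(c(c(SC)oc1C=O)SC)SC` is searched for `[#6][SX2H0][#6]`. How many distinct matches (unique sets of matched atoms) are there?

[#6][SX2H0][#6] is the SMARTS for a thioether: an aliphatic sulfur bridging two carbons with no H on the sulfur.
The molecule carries 3 separate instances of a methylthio ether (-SCH3) meeting every constraint; each maps to a distinct set of atoms, giving 3 matches.

3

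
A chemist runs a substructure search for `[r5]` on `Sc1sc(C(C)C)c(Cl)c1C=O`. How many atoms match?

5

The query [r5] means: r5 matches atoms in a five-membered ring.
Check the 12 heavy atoms by environment: 1× s (aromatic, in 5-ring) → match; 4× c (aromatic, in 5-ring) → match; 4× C (acyclic) → no; 1× O (acyclic) → no; 1× Cl (acyclic) → no; 1× S (acyclic) → no.
Summing the matching environments: 1 + 4 = 5 matching atoms.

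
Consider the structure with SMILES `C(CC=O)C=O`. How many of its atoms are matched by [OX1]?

2

The query [OX1] means: aliphatic oxygen with one total connection — typically a carbonyl =O or an oxide.
Check the 6 heavy atoms by environment: 2× C (X4) → no; 2× C (X3) → no; 2× O (X1) → match.
That gives 2 matching atoms.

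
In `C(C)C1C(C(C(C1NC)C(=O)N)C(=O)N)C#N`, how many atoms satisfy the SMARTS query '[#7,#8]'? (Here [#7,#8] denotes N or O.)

6

The query [#7,#8] means: nitrogen or oxygen (comma = OR).
Check the 17 heavy atoms by environment: 11× C → no; 4× N → match; 2× O → match.
Summing the matching environments: 4 + 2 = 6 matching atoms.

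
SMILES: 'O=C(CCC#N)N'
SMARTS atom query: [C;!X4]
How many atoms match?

The query [C;!X4] means: aliphatic carbon that does not have four total connections.
Check the 7 heavy atoms by environment: 2× C (X4) → no; 1× C (X3) → match; 1× O (X1) → no; 1× N (X3) → no; 1× C (X2) → match; 1× N (X1) → no.
Summing the matching environments: 1 + 1 = 2 matching atoms.

2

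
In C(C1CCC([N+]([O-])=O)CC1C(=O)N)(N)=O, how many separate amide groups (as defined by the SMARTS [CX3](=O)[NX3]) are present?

[CX3](=O)[NX3] is the SMARTS for an amide: a carbonyl carbon bonded to a trivalent nitrogen.
The molecule carries 2 separate instances of a primary amide (-C(=O)NH2) meeting every constraint; each maps to a distinct set of atoms, giving 2 matches.

2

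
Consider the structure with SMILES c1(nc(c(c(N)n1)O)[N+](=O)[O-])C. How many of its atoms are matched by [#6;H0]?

The query [#6;H0] means: any carbon with no attached hydrogen.
Check the 12 heavy atoms by environment: 2× n (aromatic, H0) → no; 4× c (aromatic, H0) → match; 1× C (H3) → no; 1× O (H1) → no; 1× N (charge +1, H0) → no; 1× O (charge -1, H0) → no; 1× O (H0) → no; 1× N (H2) → no.
That gives 4 matching atoms.

4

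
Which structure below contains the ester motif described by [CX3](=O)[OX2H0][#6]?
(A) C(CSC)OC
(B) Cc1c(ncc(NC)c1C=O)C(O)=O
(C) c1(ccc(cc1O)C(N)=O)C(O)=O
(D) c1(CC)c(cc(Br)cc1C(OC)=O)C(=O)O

[CX3](=O)[OX2H0][#6] describes a carbonyl carbon bonded to an oxygen that is itself bonded to carbon (no H on that O) (an ester).
(A) has a methoxy ether (-OCH3) but the ether oxygen is not adjacent to a C=O carbon.
(B) has a carboxylic acid group (-C(=O)OH) but the singly-bonded O carries H (OX2H1, not H0).
(C) has a carboxylic acid group (-C(=O)OH) but the singly-bonded O carries H (OX2H1, not H0).
(D) contains a methyl-ester group (-C(=O)OCH3), which satisfies every atom and bond constraint.
So the answer is (D).

D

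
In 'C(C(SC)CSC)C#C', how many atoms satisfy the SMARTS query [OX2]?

0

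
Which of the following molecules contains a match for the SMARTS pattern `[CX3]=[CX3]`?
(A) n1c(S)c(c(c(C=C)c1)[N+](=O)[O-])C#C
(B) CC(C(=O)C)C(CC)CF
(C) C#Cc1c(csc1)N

[CX3]=[CX3] describes a non-aromatic C=C double bond between two sp2 carbons (an alkene).
(A) contains a vinyl group (-CH=CH2), which satisfies every atom and bond constraint.
(B) has an ethyl group (-CH2CH3) but its C-C bond is a single bond between CX4 carbons, not CX3=CX3.
(C) has an ethynyl group (-C#CH) but the C-C bond is a triple bond, not a double bond.
So the answer is (A).

A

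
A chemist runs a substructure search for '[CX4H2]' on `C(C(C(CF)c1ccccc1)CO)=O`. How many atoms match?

2

Check the 14 heavy atoms by environment: 2× C (H2, X4) → match; 2× C (H1, X4) → no; 1× c (aromatic, H0, X3) → no; 5× c (aromatic, H1, X3) → no; 1× F (H0, X1) → no; 1× C (H1, X3) → no; 1× O (H0, X1) → no; 1× O (H1, X2) → no.
That gives 2 matching atoms.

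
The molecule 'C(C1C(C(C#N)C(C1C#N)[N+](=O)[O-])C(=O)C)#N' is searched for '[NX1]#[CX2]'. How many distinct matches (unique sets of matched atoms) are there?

3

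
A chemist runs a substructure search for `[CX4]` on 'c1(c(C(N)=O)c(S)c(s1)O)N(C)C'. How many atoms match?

The query [CX4] means: C with X4: aliphatic carbon with exactly 4 total connections (bonds + H).
Check the 13 heavy atoms by environment: 1× s (aromatic, X2) → no; 4× c (aromatic, X3) → no; 1× S (X2) → no; 1× C (X3) → no; 1× O (X1) → no; 2× N (X3) → no; 1× O (X2) → no; 2× C (X4) → match.
That gives 2 matching atoms.

2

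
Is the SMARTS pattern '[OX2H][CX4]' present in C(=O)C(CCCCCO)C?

Yes

The pattern [OX2H][CX4] describes a hydroxyl oxygen bound to an sp3 (X4) carbon — an aliphatic alcohol.
The molecule carries a hydroxyl group (-OH), whose atoms satisfy every constraint of the query, so the pattern matches.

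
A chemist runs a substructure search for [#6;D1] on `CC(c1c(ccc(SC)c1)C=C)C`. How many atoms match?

Check the 13 heavy atoms by environment: 3× c (aromatic, D2) → no; 3× c (aromatic, D3) → no; 1× C (D2) → no; 4× C (D1) → match; 1× S (D2) → no; 1× C (D3) → no.
That gives 4 matching atoms.

4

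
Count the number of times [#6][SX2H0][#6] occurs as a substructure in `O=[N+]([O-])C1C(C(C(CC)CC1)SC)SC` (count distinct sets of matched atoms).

[#6][SX2H0][#6] is the SMARTS for a thioether: an aliphatic sulfur bridging two carbons with no H on the sulfur.
The molecule carries 2 separate instances of a methylthio ether (-SCH3) meeting every constraint; each maps to a distinct set of atoms, giving 2 matches.

2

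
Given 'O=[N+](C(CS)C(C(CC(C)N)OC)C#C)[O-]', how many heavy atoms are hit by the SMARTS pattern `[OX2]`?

1

The query [OX2] means: aliphatic oxygen with two total connections — ether, hydroxyl, or ester single-bond O.
Check the 16 heavy atoms by environment: 8× C (X4) → no; 1× S (X2) → no; 1× N (charge +1, X3) → no; 1× O (charge -1, X1) → no; 1× O (X1) → no; 1× N (X3) → no; 2× C (X2) → no; 1× O (X2) → match.
That gives 1 matching atom.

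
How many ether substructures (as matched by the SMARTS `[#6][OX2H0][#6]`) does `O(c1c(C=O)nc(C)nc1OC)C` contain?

2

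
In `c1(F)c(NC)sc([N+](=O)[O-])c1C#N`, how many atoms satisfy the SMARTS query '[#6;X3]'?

The query [#6;X3] means: any carbon (aromatic or not) with three total connections.
Check the 13 heavy atoms by environment: 1× s (aromatic, X2) → no; 4× c (aromatic, X3) → match; 1× N (X3) → no; 1× C (X4) → no; 1× F (X1) → no; 1× C (X2) → no; 1× N (X1) → no; 1× N (charge +1, X3) → no; 1× O (charge -1, X1) → no; 1× O (X1) → no.
That gives 4 matching atoms.

4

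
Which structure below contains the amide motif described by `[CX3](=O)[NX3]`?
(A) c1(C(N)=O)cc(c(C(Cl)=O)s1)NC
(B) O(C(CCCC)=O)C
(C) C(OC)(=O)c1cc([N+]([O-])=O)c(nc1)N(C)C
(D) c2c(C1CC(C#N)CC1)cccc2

[CX3](=O)[NX3] describes a carbonyl carbon bonded to a trivalent nitrogen (an amide).
(A) contains a primary amide (-C(=O)NH2), which satisfies every atom and bond constraint.
(B) has a methyl-ester group (-C(=O)OCH3) but the carbonyl is bonded to O, not to an NX3 nitrogen.
(C) has a methyl-ester group (-C(=O)OCH3) but the carbonyl is bonded to O, not to an NX3 nitrogen.
(D) has a nitrile (-C#N) but the nitrile N is NX1 (triple-bonded), not NX3.
So the answer is (A).

A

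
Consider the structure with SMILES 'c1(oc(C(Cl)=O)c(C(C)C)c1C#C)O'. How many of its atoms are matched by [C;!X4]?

3

Check the 14 heavy atoms by environment: 1× o (aromatic, X2) → no; 4× c (aromatic, X3) → no; 1× C (X3) → match; 1× O (X1) → no; 1× Cl (X1) → no; 1× O (X2) → no; 3× C (X4) → no; 2× C (X2) → match.
Summing the matching environments: 1 + 2 = 3 matching atoms.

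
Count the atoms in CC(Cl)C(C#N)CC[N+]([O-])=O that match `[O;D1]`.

2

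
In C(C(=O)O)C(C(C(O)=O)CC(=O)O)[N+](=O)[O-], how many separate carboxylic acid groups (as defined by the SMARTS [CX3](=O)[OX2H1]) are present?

3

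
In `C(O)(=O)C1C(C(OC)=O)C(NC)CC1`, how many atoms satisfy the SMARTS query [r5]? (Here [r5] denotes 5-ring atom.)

5

The query [r5] means: r5 matches atoms in a five-membered ring.
Check the 14 heavy atoms by environment: 5× C (in 5-ring) → match; 4× C (acyclic) → no; 4× O (acyclic) → no; 1× N (acyclic) → no.
That gives 5 matching atoms.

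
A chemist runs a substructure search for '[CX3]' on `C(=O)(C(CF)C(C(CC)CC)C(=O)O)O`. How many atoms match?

The query [CX3] means: C with X3: aliphatic carbon with exactly 3 total connections.
Check the 15 heavy atoms by environment: 8× C (X4) → no; 2× C (X3) → match; 2× O (X1) → no; 2× O (X2) → no; 1× F (X1) → no.
That gives 2 matching atoms.

2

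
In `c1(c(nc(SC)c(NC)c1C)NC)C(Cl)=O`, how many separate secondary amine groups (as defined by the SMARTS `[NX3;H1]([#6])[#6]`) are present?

[NX3;H1]([#6])[#6] is the SMARTS for a secondary amine: a trivalent nitrogen with one H, bonded to two carbons.
The molecule carries 2 separate instances of an N-methylamino group (-NHCH3) meeting every constraint; each maps to a distinct set of atoms, giving 2 matches.

2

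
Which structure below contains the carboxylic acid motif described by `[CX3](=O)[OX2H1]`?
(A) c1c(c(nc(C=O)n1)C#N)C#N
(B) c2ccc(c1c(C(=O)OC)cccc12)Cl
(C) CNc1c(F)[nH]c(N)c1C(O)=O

[CX3](=O)[OX2H1] describes an sp2 carbon double-bonded to O and single-bonded to an -OH oxygen (a carboxylic acid).
(A) has an aldehyde (-CHO) but there is no singly-bonded oxygen on the carbonyl carbon.
(B) has a methyl-ester group (-C(=O)OCH3) but the singly-bonded O has no H (OX2H0, not OX2H1).
(C) contains a carboxylic acid group (-C(=O)OH), which satisfies every atom and bond constraint.
So the answer is (C).

C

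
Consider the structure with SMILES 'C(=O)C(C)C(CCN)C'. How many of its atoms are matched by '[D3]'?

2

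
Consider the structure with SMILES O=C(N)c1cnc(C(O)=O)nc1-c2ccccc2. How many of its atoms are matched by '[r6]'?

12

The query [r6] means: r6 matches atoms in a six-membered ring.
Check the 18 heavy atoms by environment: 2× n (aromatic, in 6-ring) → match; 10× c (aromatic, in 6-ring) → match; 2× C (acyclic) → no; 3× O (acyclic) → no; 1× N (acyclic) → no.
Summing the matching environments: 2 + 10 = 12 matching atoms.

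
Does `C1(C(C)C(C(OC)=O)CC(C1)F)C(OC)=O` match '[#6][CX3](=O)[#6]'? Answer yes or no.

No

The pattern [#6][CX3](=O)[#6] describes a carbonyl carbon (no H) flanked by two carbons — a ketone.
The closest candidate here is a methyl-ester group (-C(=O)OCH3), but one neighbour of the carbonyl carbon is O, not C. No other fragment satisfies the full query, so there is no match.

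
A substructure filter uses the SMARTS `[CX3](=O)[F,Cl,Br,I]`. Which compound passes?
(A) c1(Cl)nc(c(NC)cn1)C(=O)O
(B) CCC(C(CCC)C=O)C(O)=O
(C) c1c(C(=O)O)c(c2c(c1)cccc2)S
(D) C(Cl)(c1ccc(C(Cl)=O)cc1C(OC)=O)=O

D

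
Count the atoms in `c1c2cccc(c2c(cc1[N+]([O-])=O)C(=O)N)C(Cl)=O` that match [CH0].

2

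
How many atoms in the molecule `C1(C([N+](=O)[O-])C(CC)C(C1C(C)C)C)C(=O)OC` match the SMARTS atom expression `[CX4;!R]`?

The query [CX4;!R] means: aliphatic carbon with four total connections, not in a ring.
Check the 18 heavy atoms by environment: 5× C (X4, in 5-ring) → no; 7× C (X4, acyclic) → match; 1× C (X3, acyclic) → no; 2× O (X1, acyclic) → no; 1× O (X2, acyclic) → no; 1× N (charge +1, X3, acyclic) → no; 1× O (charge -1, X1, acyclic) → no.
That gives 7 matching atoms.

7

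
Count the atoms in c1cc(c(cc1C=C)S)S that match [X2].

The query [X2] means: any atom with exactly two total connections (bonds + H).
Check the 10 heavy atoms by environment: 6× c (aromatic, X3) → no; 2× C (X3) → no; 2× S (X2) → match.
That gives 2 matching atoms.

2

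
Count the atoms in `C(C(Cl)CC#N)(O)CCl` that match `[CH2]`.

2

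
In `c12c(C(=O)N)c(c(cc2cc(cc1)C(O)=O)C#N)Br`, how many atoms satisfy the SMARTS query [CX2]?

1

The query [CX2] means: C with X2: aliphatic carbon with exactly 2 total connections.
Check the 19 heavy atoms by environment: 10× c (aromatic, X3) → no; 1× C (X2) → match; 1× N (X1) → no; 1× Br (X1) → no; 2× C (X3) → no; 2× O (X1) → no; 1× N (X3) → no; 1× O (X2) → no.
That gives 1 matching atom.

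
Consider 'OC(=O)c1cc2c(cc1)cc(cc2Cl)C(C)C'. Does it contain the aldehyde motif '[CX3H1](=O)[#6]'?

No

The pattern [CX3H1](=O)[#6] describes an sp2 carbon with one H, double-bonded to O and single-bonded to carbon — an aldehyde.
The closest candidate here is a carboxylic acid group (-C(=O)OH), but the carbonyl carbon has H0 and is bonded to O, not H1. No other fragment satisfies the full query, so there is no match.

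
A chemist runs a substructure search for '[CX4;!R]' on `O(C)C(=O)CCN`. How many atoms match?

3

Check the 7 heavy atoms by environment: 3× C (X4, acyclic) → match; 1× C (X3, acyclic) → no; 1× O (X1, acyclic) → no; 1× O (X2, acyclic) → no; 1× N (X3, acyclic) → no.
That gives 3 matching atoms.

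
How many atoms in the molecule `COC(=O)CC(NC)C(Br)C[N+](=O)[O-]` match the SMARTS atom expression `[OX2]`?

The query [OX2] means: aliphatic oxygen with two total connections — ether, hydroxyl, or ester single-bond O.
Check the 14 heavy atoms by environment: 6× C (X4) → no; 1× C (X3) → no; 2× O (X1) → no; 1× O (X2) → match; 1× N (charge +1, X3) → no; 1× O (charge -1, X1) → no; 1× Br (X1) → no; 1× N (X3) → no.
That gives 1 matching atom.

1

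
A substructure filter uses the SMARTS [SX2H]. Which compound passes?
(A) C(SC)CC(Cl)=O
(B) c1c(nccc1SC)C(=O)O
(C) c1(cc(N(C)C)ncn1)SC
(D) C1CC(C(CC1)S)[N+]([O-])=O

[SX2H] describes an aliphatic sulfur with two connections, one being H (a thiol).
(A) has a methylthio ether (-SCH3) but the sulfur has H0 (bonded to two carbons), not H1.
(B) has a methylthio ether (-SCH3) but the sulfur has H0 (bonded to two carbons), not H1.
(C) has a methylthio ether (-SCH3) but the sulfur has H0 (bonded to two carbons), not H1.
(D) contains a thiol (-SH), which satisfies every atom and bond constraint.
So the answer is (D).

D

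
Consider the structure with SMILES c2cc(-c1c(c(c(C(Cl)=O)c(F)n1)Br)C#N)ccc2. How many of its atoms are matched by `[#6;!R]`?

Check the 19 heavy atoms by environment: 1× n (aromatic, in 6-ring) → no; 11× c (aromatic, in 6-ring) → no; 2× C (acyclic) → match; 1× O (acyclic) → no; 1× Cl (acyclic) → no; 1× F (acyclic) → no; 1× Br (acyclic) → no; 1× N (acyclic) → no.
That gives 2 matching atoms.

2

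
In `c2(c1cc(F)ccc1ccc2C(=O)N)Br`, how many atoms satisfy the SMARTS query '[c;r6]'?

10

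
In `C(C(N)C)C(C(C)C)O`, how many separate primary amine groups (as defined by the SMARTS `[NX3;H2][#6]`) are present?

1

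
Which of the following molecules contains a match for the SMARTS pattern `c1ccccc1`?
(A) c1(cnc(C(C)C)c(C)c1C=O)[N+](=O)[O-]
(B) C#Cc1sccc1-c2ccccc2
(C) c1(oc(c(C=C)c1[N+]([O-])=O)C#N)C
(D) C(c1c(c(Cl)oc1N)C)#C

B

c1ccccc1 describes six aromatic carbons in a ring (a benzene ring).
(A) has a methyl group (-CH3) but no six-membered all-carbon aromatic ring is present.
(B) contains a phenyl ring, which satisfies every atom and bond constraint.
(C) has a methyl group (-CH3) but no six-membered all-carbon aromatic ring is present.
(D) has a methyl group (-CH3) but no six-membered all-carbon aromatic ring is present.
So the answer is (B).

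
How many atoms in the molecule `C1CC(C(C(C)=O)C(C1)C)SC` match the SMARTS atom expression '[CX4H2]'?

3

The query [CX4H2] means: sp3 carbon (X4) with exactly two hydrogens.
Check the 12 heavy atoms by environment: 3× C (H1, X4) → no; 3× C (H2, X4) → match; 1× C (H0, X3) → no; 1× O (H0, X1) → no; 3× C (H3, X4) → no; 1× S (H0, X2) → no.
That gives 3 matching atoms.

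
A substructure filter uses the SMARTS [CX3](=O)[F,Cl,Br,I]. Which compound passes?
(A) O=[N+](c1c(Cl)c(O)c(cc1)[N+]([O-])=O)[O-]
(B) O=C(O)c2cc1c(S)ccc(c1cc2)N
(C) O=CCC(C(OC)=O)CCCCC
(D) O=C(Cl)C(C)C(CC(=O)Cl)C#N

[CX3](=O)[F,Cl,Br,I] describes a carbonyl carbon bonded to a halogen (an acyl halide).
(A) has a chloro substituent but the Cl is not on a carbonyl carbon.
(B) has a carboxylic acid group (-C(=O)OH) but the carbonyl is bonded to -OH, not to a halogen.
(C) has a methyl-ester group (-C(=O)OCH3) but the carbonyl is bonded to -O-C, not to a halogen.
(D) contains an acyl chloride (-C(=O)Cl), which satisfies every atom and bond constraint.
So the answer is (D).

D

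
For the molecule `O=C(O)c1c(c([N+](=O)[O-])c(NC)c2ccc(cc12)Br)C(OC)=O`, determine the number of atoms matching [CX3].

2

The query [CX3] means: C with X3: aliphatic carbon with exactly 3 total connections.
Check the 23 heavy atoms by environment: 10× c (aromatic, X3) → no; 1× Br (X1) → no; 2× C (X3) → match; 3× O (X1) → no; 2× O (X2) → no; 2× C (X4) → no; 1× N (X3) → no; 1× N (charge +1, X3) → no; 1× O (charge -1, X1) → no.
That gives 2 matching atoms.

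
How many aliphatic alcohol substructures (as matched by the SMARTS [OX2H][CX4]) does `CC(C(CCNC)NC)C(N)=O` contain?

[OX2H][CX4] is the SMARTS for an aliphatic alcohol: a hydroxyl oxygen bound to an sp3 (X4) carbon.
No fragment in the molecule satisfies every constraint, giving 0 matches.

0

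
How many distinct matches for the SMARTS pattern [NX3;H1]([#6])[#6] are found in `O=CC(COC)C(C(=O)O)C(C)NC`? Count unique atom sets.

[NX3;H1]([#6])[#6] is the SMARTS for a secondary amine: a trivalent nitrogen with one H, bonded to two carbons.
Exactly one fragment in the molecule meets all constraints, giving 1 match.

1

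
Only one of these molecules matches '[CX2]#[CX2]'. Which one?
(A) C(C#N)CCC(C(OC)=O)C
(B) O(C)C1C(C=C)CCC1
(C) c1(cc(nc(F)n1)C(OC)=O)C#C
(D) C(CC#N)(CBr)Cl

[CX2]#[CX2] describes a carbon-carbon triple bond (an alkyne).
(A) has a nitrile (-C#N) but the triple bond is C#N, not C#C.
(B) has a vinyl group (-CH=CH2) but the C=C is a double bond; both carbons are CX3, not CX2.
(C) contains an ethynyl group (-C#CH), which satisfies every atom and bond constraint.
(D) has a nitrile (-C#N) but the triple bond is C#N, not C#C.
So the answer is (C).

C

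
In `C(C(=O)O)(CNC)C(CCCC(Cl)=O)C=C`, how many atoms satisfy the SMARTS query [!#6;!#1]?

5

Check the 16 heavy atoms by environment: 11× C → no; 1× N → match; 3× O → match; 1× Cl → match.
Summing the matching environments: 1 + 3 + 1 = 5 matching atoms.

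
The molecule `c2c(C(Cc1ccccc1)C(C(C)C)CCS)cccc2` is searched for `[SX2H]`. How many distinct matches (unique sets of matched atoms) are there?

1

[SX2H] is the SMARTS for a thiol: an aliphatic sulfur with two connections, one being H.
Exactly one fragment in the molecule meets all constraints, giving 1 match.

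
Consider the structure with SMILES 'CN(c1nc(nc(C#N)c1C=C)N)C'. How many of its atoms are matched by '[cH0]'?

4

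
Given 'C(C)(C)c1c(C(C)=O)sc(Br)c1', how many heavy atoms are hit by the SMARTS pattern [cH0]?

3

The query [cH0] means: aromatic carbon with no attached hydrogen (substituted or ring-fusion).
Check the 12 heavy atoms by environment: 1× s (aromatic, H0) → no; 3× c (aromatic, H0) → match; 1× c (aromatic, H1) → no; 1× Br (H0) → no; 1× C (H0) → no; 1× O (H0) → no; 3× C (H3) → no; 1× C (H1) → no.
That gives 3 matching atoms.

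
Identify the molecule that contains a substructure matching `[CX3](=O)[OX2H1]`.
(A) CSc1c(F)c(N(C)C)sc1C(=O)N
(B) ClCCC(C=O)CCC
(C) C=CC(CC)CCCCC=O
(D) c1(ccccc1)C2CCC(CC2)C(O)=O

D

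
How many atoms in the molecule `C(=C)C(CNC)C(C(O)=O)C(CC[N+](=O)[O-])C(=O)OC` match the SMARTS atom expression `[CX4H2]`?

The query [CX4H2] means: sp3 carbon (X4) with exactly two hydrogens.
Check the 20 heavy atoms by environment: 3× C (H2, X4) → match; 3× C (H1, X4) → no; 2× C (H0, X3) → no; 3× O (H0, X1) → no; 1× O (H0, X2) → no; 2× C (H3, X4) → no; 1× O (H1, X2) → no; 1× N (charge +1, H0, X3) → no; 1× O (charge -1, H0, X1) → no; 1× C (H1, X3) → no; 1× C (H2, X3) → no; 1× N (H1, X3) → no.
That gives 3 matching atoms.

3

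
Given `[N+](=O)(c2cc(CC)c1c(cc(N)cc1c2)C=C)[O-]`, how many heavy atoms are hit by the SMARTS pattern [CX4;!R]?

2

The query [CX4;!R] means: aliphatic carbon with four total connections, not in a ring.
Check the 18 heavy atoms by environment: 10× c (aromatic, X3, in 6-ring) → no; 2× C (X3, acyclic) → no; 1× N (X3, acyclic) → no; 1× N (charge +1, X3, acyclic) → no; 1× O (charge -1, X1, acyclic) → no; 1× O (X1, acyclic) → no; 2× C (X4, acyclic) → match.
That gives 2 matching atoms.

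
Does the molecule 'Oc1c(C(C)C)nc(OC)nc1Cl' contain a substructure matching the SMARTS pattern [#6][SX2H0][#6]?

The pattern [#6][SX2H0][#6] describes an aliphatic sulfur bridging two carbons with no H on the sulfur — a thioether.
The closest candidate here is a methoxy ether (-OCH3), but the bridging atom is O, not S. No other fragment satisfies the full query, so there is no match.

No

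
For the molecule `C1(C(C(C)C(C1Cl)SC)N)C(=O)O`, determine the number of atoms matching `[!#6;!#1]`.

The query [!#6;!#1] means: not carbon and not hydrogen — any heteroatom.
Check the 13 heavy atoms by environment: 8× C → no; 1× S → match; 1× N → match; 1× Cl → match; 2× O → match.
Summing the matching environments: 1 + 1 + 1 + 2 = 5 matching atoms.

5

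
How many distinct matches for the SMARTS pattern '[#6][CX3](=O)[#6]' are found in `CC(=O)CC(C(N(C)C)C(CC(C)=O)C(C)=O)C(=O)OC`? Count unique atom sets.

3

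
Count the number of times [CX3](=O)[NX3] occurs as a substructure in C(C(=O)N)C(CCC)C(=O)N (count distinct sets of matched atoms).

[CX3](=O)[NX3] is the SMARTS for an amide: a carbonyl carbon bonded to a trivalent nitrogen.
The molecule carries 2 separate instances of a primary amide (-C(=O)NH2) meeting every constraint; each maps to a distinct set of atoms, giving 2 matches.

2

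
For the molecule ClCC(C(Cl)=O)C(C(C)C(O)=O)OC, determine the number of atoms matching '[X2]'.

The query [X2] means: any atom with exactly two total connections (bonds + H).
Check the 14 heavy atoms by environment: 6× C (X4) → no; 2× Cl (X1) → no; 2× C (X3) → no; 2× O (X1) → no; 2× O (X2) → match.
That gives 2 matching atoms.

2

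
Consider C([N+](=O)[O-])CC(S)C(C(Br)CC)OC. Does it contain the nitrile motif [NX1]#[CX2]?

No

The pattern [NX1]#[CX2] describes a nitrogen triple-bonded to a two-connected carbon — a nitrile.
The closest candidate here is a nitro group (-[N+](=O)[O-]), but there is no C#N triple bond. No other fragment satisfies the full query, so there is no match.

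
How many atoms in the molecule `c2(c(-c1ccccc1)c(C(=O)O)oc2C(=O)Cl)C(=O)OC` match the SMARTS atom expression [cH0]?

5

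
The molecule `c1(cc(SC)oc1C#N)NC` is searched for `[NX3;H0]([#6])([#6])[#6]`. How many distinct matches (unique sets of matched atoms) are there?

0

[NX3;H0]([#6])([#6])[#6] is the SMARTS for a tertiary amine: a trivalent nitrogen with no H, bonded to three carbons.
The molecule has an N-methylamino group (-NHCH3), but the nitrogen still has one H (H1), not H0; nothing else fits, so there are 0 matches.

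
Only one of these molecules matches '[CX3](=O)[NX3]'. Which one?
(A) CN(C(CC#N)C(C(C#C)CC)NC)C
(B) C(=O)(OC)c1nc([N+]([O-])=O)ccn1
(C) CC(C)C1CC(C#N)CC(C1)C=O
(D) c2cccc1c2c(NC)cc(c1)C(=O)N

[CX3](=O)[NX3] describes a carbonyl carbon bonded to a trivalent nitrogen (an amide).
(A) has a nitrile (-C#N) but the nitrile N is NX1 (triple-bonded), not NX3.
(B) has a methyl-ester group (-C(=O)OCH3) but the carbonyl is bonded to O, not to an NX3 nitrogen.
(C) has a nitrile (-C#N) but the nitrile N is NX1 (triple-bonded), not NX3.
(D) contains a primary amide (-C(=O)NH2), which satisfies every atom and bond constraint.
So the answer is (D).

D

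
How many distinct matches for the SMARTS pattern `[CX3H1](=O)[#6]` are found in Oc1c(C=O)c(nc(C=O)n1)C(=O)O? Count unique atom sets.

[CX3H1](=O)[#6] is the SMARTS for an aldehyde: an sp2 carbon with one H, double-bonded to O and single-bonded to carbon.
The molecule carries 2 separate instances of an aldehyde (-CHO) meeting every constraint; each maps to a distinct set of atoms, giving 2 matches.

2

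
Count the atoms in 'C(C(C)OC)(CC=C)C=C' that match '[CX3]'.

4

The query [CX3] means: C with X3: aliphatic carbon with exactly 3 total connections.
Check the 10 heavy atoms by environment: 5× C (X4) → no; 4× C (X3) → match; 1× O (X2) → no.
That gives 4 matching atoms.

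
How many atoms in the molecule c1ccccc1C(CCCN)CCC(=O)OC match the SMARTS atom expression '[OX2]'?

1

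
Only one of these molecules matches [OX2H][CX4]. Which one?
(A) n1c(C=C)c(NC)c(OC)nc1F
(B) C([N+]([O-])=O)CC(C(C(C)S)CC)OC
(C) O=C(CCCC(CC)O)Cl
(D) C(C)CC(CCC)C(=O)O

C

[OX2H][CX4] describes a hydroxyl oxygen bound to an sp3 (X4) carbon (an aliphatic alcohol).
(A) has a methoxy ether (-OCH3) but the oxygen has H0 (ether), not H1.
(B) has a methoxy ether (-OCH3) but the oxygen has H0 (ether), not H1.
(C) contains a hydroxyl group (-OH), which satisfies every atom and bond constraint.
(D) has a carboxylic acid group (-C(=O)OH) but the -OH is on a CX3 carbonyl carbon, not a CX4 carbon.
So the answer is (C).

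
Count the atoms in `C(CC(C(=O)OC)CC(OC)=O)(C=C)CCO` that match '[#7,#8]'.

5

The query [#7,#8] means: nitrogen or oxygen (comma = OR).
Check the 17 heavy atoms by environment: 12× C → no; 5× O → match.
That gives 5 matching atoms.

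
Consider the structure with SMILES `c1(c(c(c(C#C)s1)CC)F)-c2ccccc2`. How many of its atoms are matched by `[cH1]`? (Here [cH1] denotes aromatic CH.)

5

The query [cH1] means: aromatic carbon bearing exactly one hydrogen.
Check the 16 heavy atoms by environment: 1× s (aromatic, H0) → no; 5× c (aromatic, H0) → no; 1× C (H2) → no; 1× C (H3) → no; 1× F (H0) → no; 5× c (aromatic, H1) → match; 1× C (H0) → no; 1× C (H1) → no.
That gives 5 matching atoms.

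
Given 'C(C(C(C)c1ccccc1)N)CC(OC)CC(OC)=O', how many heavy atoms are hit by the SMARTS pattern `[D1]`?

Check the 20 heavy atoms by environment: 3× C (D1) → match; 4× C (D3) → no; 3× C (D2) → no; 1× O (D1) → match; 2× O (D2) → no; 1× c (aromatic, D3) → no; 5× c (aromatic, D2) → no; 1× N (D1) → match.
Summing the matching environments: 3 + 1 + 1 = 5 matching atoms.

5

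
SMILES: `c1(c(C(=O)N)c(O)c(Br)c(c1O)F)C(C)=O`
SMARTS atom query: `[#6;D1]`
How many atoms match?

1

The query [#6;D1] means: carbon bonded to exactly one heavy atom.
Check the 16 heavy atoms by environment: 6× c (aromatic, D3) → no; 4× O (D1) → no; 1× F (D1) → no; 2× C (D3) → no; 1× C (D1) → match; 1× N (D1) → no; 1× Br (D1) → no.
That gives 1 matching atom.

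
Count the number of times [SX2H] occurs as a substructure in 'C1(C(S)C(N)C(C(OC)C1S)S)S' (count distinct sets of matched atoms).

[SX2H] is the SMARTS for a thiol: an aliphatic sulfur with two connections, one being H.
The molecule carries 4 separate instances of a thiol (-SH) meeting every constraint; each maps to a distinct set of atoms, giving 4 matches.

4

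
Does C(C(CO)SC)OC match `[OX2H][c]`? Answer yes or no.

The pattern [OX2H][c] describes a hydroxyl oxygen attached to an aromatic carbon — a phenol.
The closest candidate here is a hydroxyl group (-OH), but the -OH is on an aliphatic carbon, not an aromatic c. No other fragment satisfies the full query, so there is no match.

No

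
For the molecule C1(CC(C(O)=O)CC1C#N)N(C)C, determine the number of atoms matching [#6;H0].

The query [#6;H0] means: any carbon with no attached hydrogen.
Check the 13 heavy atoms by environment: 3× C (H1) → no; 2× C (H2) → no; 2× C (H0) → match; 2× N (H0) → no; 1× O (H0) → no; 1× O (H1) → no; 2× C (H3) → no.
That gives 2 matching atoms.

2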